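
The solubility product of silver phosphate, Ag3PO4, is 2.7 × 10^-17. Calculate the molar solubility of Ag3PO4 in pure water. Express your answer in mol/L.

s = 3.2 x 10^-5 M

Ag3PO4(s) <=> 3 Ag^+(aq) + PO4^3-(aq)
Ksp = [Ag^+]^3[PO4^3-]
Let s = molar solubility. Then [Ag^+] = 3s and [PO4^3-] = s.
Ksp = (3s)^3s = 27s^4
Solving, s = (2.7 × 10^-17/27)^(1/4) = 3.2 x 10^-5 M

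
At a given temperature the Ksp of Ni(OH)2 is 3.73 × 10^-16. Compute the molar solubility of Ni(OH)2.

s = 4.53 x 10^-6 M

Ni(OH)2(s) <=> Ni^2+ + 2 OH^-
Ksp = [Ni^2+][OH^-]^2
For each mole of Ni(OH)2 that dissolves: [Ni^2+] = s, [OH^-] = 2s.
Ksp = s(2s)^2 = 4s^3
s^3 = 3.73 × 10^-16 / 4, so s = 4.53 × 10^-6 M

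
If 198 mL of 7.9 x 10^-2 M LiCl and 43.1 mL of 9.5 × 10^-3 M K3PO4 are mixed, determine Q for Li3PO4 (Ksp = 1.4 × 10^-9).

4.6e-7

Total volume = 198 + 43.1 = 241.1 mL.
[Li^+] = 7.9 x 10^-2 × (198/241.1) = 6.49 × 10^-2 M
[PO4^3-] = 9.5 x 10^-3 × (43.1/241.1) = 1.70 × 10^-3 M
Li3PO4(s) ⇌ 3 Li^+(aq) + PO4^3-(aq), so Q = [Li^+]^3[PO4^3-]
Q = (6.49 × 10^-2)^3(1.70 × 10^-3) = 4.6 × 10^-7
Q > Ksp, so Li3PO4 will precipitate.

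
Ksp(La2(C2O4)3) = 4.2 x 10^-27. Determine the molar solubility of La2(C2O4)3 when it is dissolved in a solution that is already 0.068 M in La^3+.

s = 3.2e-9 M

La2(C2O4)3(s) ⇌ 2 La^3+(aq) + 3 C2O4^2-(aq)
Ksp = [La^3+]^2[C2O4^2-]^3
Let s be the molar solubility in this solution. [La^3+] = 0.068 + 2s ≈ 0.068, [C2O4^2-] = 3s (since the La^3+ already present dominates).
Ksp ≈ (0.068)^2 × (3s)^3
s = 3.2 x 10^-9 M
Check: 2s = 6.5 × 10^-9 ≪ 0.068, so the approximation is valid.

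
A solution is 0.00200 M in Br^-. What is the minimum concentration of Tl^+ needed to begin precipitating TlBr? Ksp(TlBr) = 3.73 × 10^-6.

[Tl^+] ≈ 1.87 x 10^-3 M

TlBr(s) <=> Tl^+ + Br^-
Ksp = [Tl^+][Br^-]
Precipitation begins when Q = Ksp. With [Br^-] = 0.00200 M:
3.73 × 10^-6 = (0.00200) × [Tl^+]
[Tl^+] = (3.73 × 10^-6 / 2.00 x 10^-3) = 1.87 x 10^-3 M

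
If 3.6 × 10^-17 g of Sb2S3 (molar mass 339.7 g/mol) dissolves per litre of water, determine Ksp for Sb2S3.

Ksp = 1.4 × 10^-93

Molar solubility s = (3.6 × 10^-17 g/L) / (339.7 g/mol) = 1.06 × 10^-19 M.
Sb2S3(s) ⇌ 2 Sb^3+ + 3 S^2-
If s mol/L of Sb2S3 dissolves, [Sb^3+] = 2s and [S^2-] = 3s.
Ksp = [Sb^3+]^2[S^2-]^3
Ksp = (2s)^2(3s)^3 = 108s^5
Ksp = 108 × (1.06 × 10^-19)^5 = 1.4 × 10^-93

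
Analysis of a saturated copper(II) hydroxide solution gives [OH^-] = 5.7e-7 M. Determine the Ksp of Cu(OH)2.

Cu(OH)2(s) ⇌ Cu^2+ + 2 OH^-
Stoichiometry gives [Cu^2+] = (1/2)[OH^-] = 2.85 × 10^-7 M.
Ksp = [Cu^2+][OH^-]^2
Ksp = 2.85 × 10^-7 × (5.7 × 10^-7)^2 = 9.3 × 10^-20

9.3 x 10^-20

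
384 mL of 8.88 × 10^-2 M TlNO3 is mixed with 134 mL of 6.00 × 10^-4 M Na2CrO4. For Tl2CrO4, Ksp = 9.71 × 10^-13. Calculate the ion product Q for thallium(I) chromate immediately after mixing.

Total volume = 384 + 134 = 518 mL.
[Tl^+] = 8.88 × 10^-2 × (384/518) = 6.583 × 10^-2 M
[CrO4^2-] = 6.00 x 10^-4 × (134/518) = 1.552 x 10^-4 M
Tl2CrO4(s) <=> 2 Tl^+ + CrO4^2-, so Q = [Tl^+]^2[CrO4^2-]
Q = (6.583 × 10^-2)^2(1.552 × 10^-4) = 6.73 × 10^-7
Q > Ksp, so Tl2CrO4 will precipitate.

6.73e-7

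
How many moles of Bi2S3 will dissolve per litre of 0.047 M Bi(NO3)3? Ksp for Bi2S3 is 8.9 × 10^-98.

s = 1.1e-32 M

Bi2S3(s) ⇌ 2 Bi^3+(aq) + 3 S^2-(aq)
Ksp = [Bi^3+]^2[S^2-]^3
Let s be the molar solubility in this solution. [Bi^3+] = 0.047 + 2s ≈ 0.047, [S^2-] = 3s (since Bi^3+ from Bi(NO3)3 dominates).
Ksp ≈ (0.047)^2 × (3s)^3
s = 1.1 × 10^-32 M
Check: 2s = 2.3 × 10^-32 ≪ 0.047, so the approximation is valid.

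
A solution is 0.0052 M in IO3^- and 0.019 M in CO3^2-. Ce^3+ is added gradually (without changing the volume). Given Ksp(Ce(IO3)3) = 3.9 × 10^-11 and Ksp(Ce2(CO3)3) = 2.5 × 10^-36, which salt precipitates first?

Ce2(CO3)3

Each salt begins to precipitate when Q = Ksp, i.e. when [Ce^3+] reaches its threshold.
For Ce(IO3)3: 3.9 × 10^-11 = (0.0052)^3 × [Ce^3+]  ⇒  [Ce^3+] = 2.8 × 10^-4 M.
For Ce2(CO3)3: 2.5 × 10^-36 = (0.019)^3 × [Ce^3+]^2  ⇒  [Ce^3+] = 6.0 × 10^-16 M.
The salt with the lower threshold [Ce^3+] precipitates first: Ce2(CO3)3.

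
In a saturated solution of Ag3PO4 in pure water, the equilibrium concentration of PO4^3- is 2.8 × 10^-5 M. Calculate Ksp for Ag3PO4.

1.7 x 10^-17

Ag3PO4(s) ⇌ 3 Ag^+ + PO4^3-
Stoichiometry gives [Ag^+] = (3/1)[PO4^3-] = 8.40 x 10^-5 M.
Ksp = [Ag^+]^3[PO4^3-]
Ksp = (8.40 × 10^-5)^3 × 2.8 × 10^-5 = 1.7 × 10^-17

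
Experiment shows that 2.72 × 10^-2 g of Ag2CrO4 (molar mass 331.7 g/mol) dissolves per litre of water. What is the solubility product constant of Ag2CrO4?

Molar solubility s = (2.72 × 10^-2 g/L) / (331.7 g/mol) = 8.200 × 10^-5 M.
Ag2CrO4(s) <=> 2 Ag^+(aq) + CrO4^2-(aq)
For each mole of Ag2CrO4 that dissolves: [Ag^+] = 2s, [CrO4^2-] = s.
Ksp = [Ag^+]^2[CrO4^2-]
Ksp = (2s)^2s = 4s^3
Ksp = 4 × (8.200 × 10^-5)^3 = 2.21 x 10^-12

Ksp = 2.21e-12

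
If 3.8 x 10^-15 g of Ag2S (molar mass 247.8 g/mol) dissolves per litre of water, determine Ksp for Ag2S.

Ksp ≈ 1.4 x 10^-50

Molar solubility s = (3.8 × 10^-15 g/L) / (247.8 g/mol) = 1.53 × 10^-17 M.
Ag2S(s) <=> 2 Ag^+(aq) + S^2-(aq)
With molar solubility s: [Ag^+] = 2s, [S^2-] = s.
Ksp = [Ag^+]^2[S^2-]
Ksp = (2s)^2s = 4s^3
Ksp = 4 × (1.53 × 10^-17)^3 = 1.4 × 10^-50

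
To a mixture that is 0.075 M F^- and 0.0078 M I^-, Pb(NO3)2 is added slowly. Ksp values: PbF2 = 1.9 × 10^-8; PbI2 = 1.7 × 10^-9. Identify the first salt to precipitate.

PbF2

Precipitation of each salt starts when its ion product equals its Ksp.
For PbF2: 1.9 × 10^-8 = (0.075)^2 × [Pb^2+]  ⇒  [Pb^2+] = 3.4 × 10^-6 M.
For PbI2: 1.7 × 10^-9 = (0.0078)^2 × [Pb^2+]  ⇒  [Pb^2+] = 2.8 × 10^-5 M.
The salt with the lower threshold [Pb^2+] precipitates first: PbF2.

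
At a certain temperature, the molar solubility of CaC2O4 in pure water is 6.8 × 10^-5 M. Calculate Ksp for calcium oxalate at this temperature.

4.6e-9

CaC2O4(s) ⇌ Ca^2+ + C2O4^2-
With molar solubility s: [Ca^2+] = s, [C2O4^2-] = s.
Ksp = [Ca^2+][C2O4^2-]
Ksp = (s)(s) = s^2
With s = 6.8 × 10^-5: Ksp = 4.6 x 10^-9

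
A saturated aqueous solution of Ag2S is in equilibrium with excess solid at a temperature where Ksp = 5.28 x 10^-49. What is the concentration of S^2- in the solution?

[S^2-] ≈ 5.09 x 10^-17 M

Ag2S(s) ⇌ 2 Ag^+ + S^2-
Ksp = [Ag^+]^2[S^2-]
With molar solubility s: [Ag^+] = 2s, [S^2-] = s.
Substituting: Ksp = (2s)^2s = 4s^3
Solving, s = (5.28 x 10^-49/4)^(1/3) = 5.092 × 10^-17 M
[S^2-] = s = 5.09 × 10^-17 M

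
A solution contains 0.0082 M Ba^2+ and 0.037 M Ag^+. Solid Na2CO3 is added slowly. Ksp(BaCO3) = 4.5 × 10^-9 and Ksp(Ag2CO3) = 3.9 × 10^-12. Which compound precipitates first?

Ag2CO3

Precipitation of each salt starts when its ion product equals its Ksp.
For BaCO3: 4.5 × 10^-9 = 0.0082 × [CO3^2-]  ⇒  [CO3^2-] = 5.5 × 10^-7 M.
For Ag2CO3: 3.9 × 10^-12 = (0.037)^2 × [CO3^2-]  ⇒  [CO3^2-] = 2.8 × 10^-9 M.
The salt with the lower threshold [CO3^2-] precipitates first: Ag2CO3.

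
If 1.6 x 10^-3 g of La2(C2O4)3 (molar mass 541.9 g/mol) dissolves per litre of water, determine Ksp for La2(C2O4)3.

Molar solubility s = (1.6 x 10^-3 g/L) / (541.9 g/mol) = 2.95 x 10^-6 M.
La2(C2O4)3(s) ⇌ 2 La^3+ + 3 C2O4^2-
If s mol/L of La2(C2O4)3 dissolves, [La^3+] = 2s and [C2O4^2-] = 3s.
Ksp = [La^3+]^2[C2O4^2-]^3
Ksp = (2s)^2(3s)^3 = 108s^5
With s = 2.95 x 10^-6: Ksp = 2.4 × 10^-26

Ksp = 2.4 x 10^-26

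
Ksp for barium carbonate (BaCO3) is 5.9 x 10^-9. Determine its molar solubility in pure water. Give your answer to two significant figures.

s = 7.7 × 10^-5 M

BaCO3(s) <=> Ba^2+(aq) + CO3^2-(aq)
Ksp = [Ba^2+][CO3^2-]
Let s = molar solubility. Then [Ba^2+] = s and [CO3^2-] = s.
Ksp = s × s = s^2
s = √(5.9 x 10^-9) = 7.7 × 10^-5 M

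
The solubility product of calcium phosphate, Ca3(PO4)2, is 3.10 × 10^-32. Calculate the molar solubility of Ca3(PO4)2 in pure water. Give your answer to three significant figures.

Ca3(PO4)2(s) ⇌ 3 Ca^2+(aq) + 2 PO4^3-(aq)
Ksp = [Ca^2+]^3[PO4^3-]^2
Let s = molar solubility. Then [Ca^2+] = 3s and [PO4^3-] = 2s.
So Ksp = (3s)^3 × (2s)^2 = 108s^5
Solving, s = (3.10 × 10^-32/108)^(1/5) = 1.96 × 10^-7 M

1.96 × 10^-7 M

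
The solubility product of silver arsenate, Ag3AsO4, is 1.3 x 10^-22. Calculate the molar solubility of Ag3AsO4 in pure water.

1.5e-6 M

Ag3AsO4(s) <=> 3 Ag^+ + AsO4^3-
Ksp = [Ag^+]^3[AsO4^3-]
With molar solubility s: [Ag^+] = 3s, [AsO4^3-] = s.
So Ksp = (3s)^3 × s = 27s^4
Solving, s = (1.3 x 10^-22/27)^(1/4) = 1.5 x 10^-6 M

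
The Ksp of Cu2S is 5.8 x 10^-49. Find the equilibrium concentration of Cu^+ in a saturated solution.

Cu2S(s) ⇌ 2 Cu^+(aq) + S^2-(aq)
Ksp = [Cu^+]^2[S^2-]
If s mol/L of Cu2S dissolves, [Cu^+] = 2s and [S^2-] = s.
So Ksp = (2s)^2 × s = 4s^3
s = (5.8 x 10^-49 / 4)^(1/3) = 5.25 x 10^-17 M
[Cu^+] = 2s = 1.1 x 10^-16 M

1.1e-16 M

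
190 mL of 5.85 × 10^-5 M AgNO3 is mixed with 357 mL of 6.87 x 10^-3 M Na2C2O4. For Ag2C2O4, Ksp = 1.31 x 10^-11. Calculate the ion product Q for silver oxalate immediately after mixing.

Total volume = 190 + 357 = 547 mL.
[Ag^+] = 5.85 × 10^-5 × (190/547) = 2.032 × 10^-5 M
[C2O4^2-] = 6.87 × 10^-3 × (357/547) = 4.484 × 10^-3 M
Ag2C2O4(s) <=> 2 Ag^+ + C2O4^2-, so Q = [Ag^+]^2[C2O4^2-]
Q = (2.032 x 10^-5)^2(4.484 × 10^-3) = 1.85 × 10^-12
Q < Ksp, so no precipitate of Ag2C2O4 forms.

Q = 1.85 × 10^-12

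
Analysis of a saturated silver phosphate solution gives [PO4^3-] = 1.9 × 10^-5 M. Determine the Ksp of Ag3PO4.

Ag3PO4(s) <=> 3 Ag^+ + PO4^3-
Stoichiometry gives [Ag^+] = (3/1)[PO4^3-] = 5.70 × 10^-5 M.
Ksp = [Ag^+]^3[PO4^3-]
Ksp = (5.70 × 10^-5)^3 × 1.9 × 10^-5 = 3.5 × 10^-18

3.5e-18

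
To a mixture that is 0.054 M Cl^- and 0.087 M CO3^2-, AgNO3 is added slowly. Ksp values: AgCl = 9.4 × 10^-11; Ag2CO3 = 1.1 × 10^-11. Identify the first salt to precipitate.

AgCl

Each salt begins to precipitate when Q = Ksp, i.e. when [Ag^+] reaches its threshold.
For AgCl: 9.4 × 10^-11 = 0.054 × [Ag^+]  ⇒  [Ag^+] = 1.7 × 10^-9 M.
For Ag2CO3: 1.1 × 10^-11 = 0.087 × [Ag^+]^2  ⇒  [Ag^+] = 1.1 × 10^-5 M.
The salt with the lower threshold [Ag^+] precipitates first: AgCl.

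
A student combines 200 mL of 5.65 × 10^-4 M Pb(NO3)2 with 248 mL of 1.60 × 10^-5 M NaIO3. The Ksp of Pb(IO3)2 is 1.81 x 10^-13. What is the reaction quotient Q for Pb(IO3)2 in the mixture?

1.98 × 10^-14

Total volume = 200 + 248 = 448 mL.
[Pb^2+] = 5.65 × 10^-4 × (200/448) = 2.522 x 10^-4 M
[IO3^-] = 1.60 × 10^-5 × (248/448) = 8.857 × 10^-6 M
Pb(IO3)2(s) <=> Pb^2+ + 2 IO3^-, so Q = [Pb^2+][IO3^-]^2
Q = (2.522 × 10^-4)(8.857 × 10^-6)^2 = 1.98 x 10^-14
Q < Ksp, so no precipitate of Pb(IO3)2 forms.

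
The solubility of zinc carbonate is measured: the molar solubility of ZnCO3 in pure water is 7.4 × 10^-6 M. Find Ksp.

ZnCO3(s) <=> Zn^2+(aq) + CO3^2-(aq)
With molar solubility s: [Zn^2+] = s, [CO3^2-] = s.
Ksp = [Zn^2+][CO3^2-]
Ksp = (s)(s) = s^2
Ksp = (7.4 × 10^-6)^2 = 5.5 × 10^-11

Ksp ≈ 5.5 × 10^-11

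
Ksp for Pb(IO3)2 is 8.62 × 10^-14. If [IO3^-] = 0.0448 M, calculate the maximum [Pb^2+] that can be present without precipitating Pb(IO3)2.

4.29e-11 M

Pb(IO3)2(s) <=> Pb^2+(aq) + 2 IO3^-(aq)
Ksp = [Pb^2+][IO3^-]^2
Precipitation begins when Q = Ksp. With [IO3^-] = 0.0448 M:
8.62 × 10^-14 = (0.0448)^2 × [Pb^2+]
[Pb^2+] = (8.62 × 10^-14 / 2.007 x 10^-3) = 4.29 × 10^-11 M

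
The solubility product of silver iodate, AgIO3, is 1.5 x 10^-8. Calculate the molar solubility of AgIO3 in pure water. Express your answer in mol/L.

s = 1.2 × 10^-4 M

AgIO3(s) <=> Ag^+ + IO3^-
Ksp = [Ag^+][IO3^-]
With molar solubility s: [Ag^+] = s, [IO3^-] = s.
Ksp = (s)(s) = s^2
s = √(1.5 x 10^-8) = 1.2 × 10^-4 M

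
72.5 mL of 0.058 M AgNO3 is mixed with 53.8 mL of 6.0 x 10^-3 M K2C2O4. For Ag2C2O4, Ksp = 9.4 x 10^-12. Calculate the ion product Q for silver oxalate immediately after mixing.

Total volume = 72.5 + 53.8 = 126.3 mL.
[Ag^+] = 5.8 x 10^-2 × (72.5/126.3) = 3.33 x 10^-2 M
[C2O4^2-] = 6.0 × 10^-3 × (53.8/126.3) = 2.56 × 10^-3 M
Ag2C2O4(s) <=> 2 Ag^+(aq) + C2O4^2-(aq), so Q = [Ag^+]^2[C2O4^2-]
Q = (3.33 × 10^-2)^2(2.56 × 10^-3) = 2.8 × 10^-6
Q > Ksp, so Ag2C2O4 will precipitate.

Q ≈ 2.8e-6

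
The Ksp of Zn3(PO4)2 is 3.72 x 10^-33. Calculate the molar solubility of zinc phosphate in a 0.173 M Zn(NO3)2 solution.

s ≈ 4.24e-16 M

Zn3(PO4)2(s) <=> 3 Zn^2+(aq) + 2 PO4^3-(aq)
Ksp = [Zn^2+]^3[PO4^3-]^2
If s mol/L dissolves here, [Zn^2+] = 0.173 + 3s ≈ 0.173, [PO4^3-] = 2s (since Zn^2+ from Zn(NO3)2 dominates).
Ksp ≈ (0.173)^3 × (2s)^2
s = 4.24 × 10^-16 M
Check: 3s = 1.3 × 10^-15 ≪ 0.173, so the approximation is valid.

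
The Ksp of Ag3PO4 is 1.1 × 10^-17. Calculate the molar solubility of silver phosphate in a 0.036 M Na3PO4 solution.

2.2 x 10^-6 M

Ag3PO4(s) ⇌ 3 Ag^+(aq) + PO4^3-(aq)
Ksp = [Ag^+]^3[PO4^3-]
Let s = moles of Ag3PO4 that dissolve per litre. [Ag^+] = 3s, [PO4^3-] = 0.036 + s ≈ 0.036 (Ksp is small, so little additional dissolves).
Ksp ≈ (3s)^3 × 0.036
s = 2.2 x 10^-6 M
Check: s = 2.2 × 10^-6 ≪ 0.036, so the approximation is valid.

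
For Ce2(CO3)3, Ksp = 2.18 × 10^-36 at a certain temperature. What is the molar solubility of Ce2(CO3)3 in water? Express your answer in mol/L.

2.89 × 10^-8 M

Ce2(CO3)3(s) ⇌ 2 Ce^3+(aq) + 3 CO3^2-(aq)
Ksp = [Ce^3+]^2[CO3^2-]^3
With molar solubility s: [Ce^3+] = 2s, [CO3^2-] = 3s.
Substituting: Ksp = (2s)^2(3s)^3 = 108s^5
s = (2.18 × 10^-36 / 108)^(1/5) = 2.89 × 10^-8 M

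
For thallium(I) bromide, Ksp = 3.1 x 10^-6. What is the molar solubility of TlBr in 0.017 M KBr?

1.8 × 10^-4 M

TlBr(s) ⇌ Tl^+ + Br^-
Ksp = [Tl^+][Br^-]
If s mol/L dissolves here, [Tl^+] = s, [Br^-] = 0.017 + s ≈ 0.017 (since Br^- from KBr dominates).
Ksp ≈ s × 0.017
s = 1.8 × 10^-4 M
Check: s = 1.8 × 10^-4 ≪ 0.017, so the approximation is valid.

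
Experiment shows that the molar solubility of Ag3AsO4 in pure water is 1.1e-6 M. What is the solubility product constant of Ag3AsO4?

4.0 x 10^-23

Ag3AsO4(s) <=> 3 Ag^+ + AsO4^3-
With molar solubility s: [Ag^+] = 3s, [AsO4^3-] = s.
Ksp = [Ag^+]^3[AsO4^3-]
Ksp = (3s)^3s = 27s^4
With s = 1.1 × 10^-6: Ksp = 4.0 × 10^-23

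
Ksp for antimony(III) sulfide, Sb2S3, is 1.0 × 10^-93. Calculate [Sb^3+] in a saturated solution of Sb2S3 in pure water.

[Sb^3+] = 2.0 × 10^-19 M

Sb2S3(s) <=> 2 Sb^3+(aq) + 3 S^2-(aq)
Ksp = [Sb^3+]^2[S^2-]^3
If s mol/L of Sb2S3 dissolves, [Sb^3+] = 2s and [S^2-] = 3s.
So Ksp = (2s)^2 × (3s)^3 = 108s^5
s^5 = 1.0 × 10^-93 / 108, so s = 9.85 × 10^-20 M
[Sb^3+] = 2s = 2.0 × 10^-19 M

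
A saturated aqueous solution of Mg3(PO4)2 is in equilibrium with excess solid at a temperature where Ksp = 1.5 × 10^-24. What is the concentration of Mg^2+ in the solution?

Mg3(PO4)2(s) <=> 3 Mg^2+ + 2 PO4^3-
Ksp = [Mg^2+]^3[PO4^3-]^2
If s mol/L of Mg3(PO4)2 dissolves, [Mg^2+] = 3s and [PO4^3-] = 2s.
Substituting: Ksp = (3s)^3(2s)^2 = 108s^5
Solving, s = (1.5 × 10^-24/108)^(1/5) = 6.74 x 10^-6 M
[Mg^2+] = 3s = 2.0 x 10^-5 M

2.0e-5 M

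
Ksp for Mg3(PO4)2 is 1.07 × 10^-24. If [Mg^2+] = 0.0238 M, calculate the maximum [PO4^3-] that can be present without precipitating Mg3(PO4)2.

2.82 × 10^-10 M

Mg3(PO4)2(s) ⇌ 3 Mg^2+(aq) + 2 PO4^3-(aq)
Ksp = [Mg^2+]^3[PO4^3-]^2
Precipitation begins when Q = Ksp. With [Mg^2+] = 0.0238 M:
1.07 × 10^-24 = (0.0238)^3 × [PO4^3-]^2
[PO4^3-] = (1.07 × 10^-24 / 1.348 × 10^-5)^(1/2) = 2.82 × 10^-10 M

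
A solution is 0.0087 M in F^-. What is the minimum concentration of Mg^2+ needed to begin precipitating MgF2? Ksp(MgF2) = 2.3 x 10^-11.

[Mg^2+] = 3.0 × 10^-7 M

MgF2(s) <=> Mg^2+ + 2 F^-
Ksp = [Mg^2+][F^-]^2
Precipitation begins when Q = Ksp. With [F^-] = 0.0087 M:
2.3 x 10^-11 = (0.0087)^2 × [Mg^2+]
[Mg^2+] = (2.3 x 10^-11 / 7.57 × 10^-5) = 3.0 x 10^-7 M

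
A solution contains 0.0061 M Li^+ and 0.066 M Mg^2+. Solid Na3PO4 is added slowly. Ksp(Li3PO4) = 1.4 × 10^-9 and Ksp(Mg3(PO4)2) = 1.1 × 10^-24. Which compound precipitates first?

Each salt begins to precipitate when Q = Ksp, i.e. when [PO4^3-] reaches its threshold.
For Li3PO4: 1.4 × 10^-9 = (0.0061)^3 × [PO4^3-]  ⇒  [PO4^3-] = 6.2 x 10^-3 M.
For Mg3(PO4)2: 1.1 × 10^-24 = (0.066)^3 × [PO4^3-]^2  ⇒  [PO4^3-] = 6.2 × 10^-11 M.
The salt with the lower threshold [PO4^3-] precipitates first: Mg3(PO4)2.

Mg3(PO4)2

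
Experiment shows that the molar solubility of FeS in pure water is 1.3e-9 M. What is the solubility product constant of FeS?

FeS(s) <=> Fe^2+ + S^2-
If s mol/L of FeS dissolves, [Fe^2+] = s and [S^2-] = s.
Ksp = [Fe^2+][S^2-]
Ksp = (s)(s) = s^2
With s = 1.3 × 10^-9: Ksp = 1.7 × 10^-18

Ksp = 1.7 x 10^-18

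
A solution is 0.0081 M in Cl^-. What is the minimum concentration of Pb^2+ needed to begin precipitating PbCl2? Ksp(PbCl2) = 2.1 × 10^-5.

PbCl2(s) ⇌ Pb^2+ + 2 Cl^-
Ksp = [Pb^2+][Cl^-]^2
Precipitation begins when Q = Ksp. With [Cl^-] = 0.0081 M:
2.1 × 10^-5 = (0.0081)^2 × [Pb^2+]
[Pb^2+] = (2.1 × 10^-5 / 6.56 × 10^-5) = 3.2 x 10^-1 M

[Pb^2+] = 0.32 M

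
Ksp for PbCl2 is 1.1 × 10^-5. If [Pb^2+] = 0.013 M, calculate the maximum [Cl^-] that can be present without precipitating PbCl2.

PbCl2(s) <=> Pb^2+ + 2 Cl^-
Ksp = [Pb^2+][Cl^-]^2
Precipitation begins when Q = Ksp. With [Pb^2+] = 0.013 M:
1.1 × 10^-5 = (0.013) × [Cl^-]^2
[Cl^-] = (1.1 × 10^-5 / 1.3 × 10^-2)^(1/2) = 2.9 × 10^-2 M

[Cl^-] ≈ 2.9 × 10^-2 M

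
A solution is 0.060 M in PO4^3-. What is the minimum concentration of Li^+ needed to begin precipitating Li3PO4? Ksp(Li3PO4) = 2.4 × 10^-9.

Li3PO4(s) ⇌ 3 Li^+(aq) + PO4^3-(aq)
Ksp = [Li^+]^3[PO4^3-]
Precipitation begins when Q = Ksp. With [PO4^3-] = 0.060 M:
2.4 × 10^-9 = (0.060) × [Li^+]^3
[Li^+] = (2.4 × 10^-9 / 6.0 × 10^-2)^(1/3) = 3.4 × 10^-3 M

[Li^+] ≈ 3.4 × 10^-3 M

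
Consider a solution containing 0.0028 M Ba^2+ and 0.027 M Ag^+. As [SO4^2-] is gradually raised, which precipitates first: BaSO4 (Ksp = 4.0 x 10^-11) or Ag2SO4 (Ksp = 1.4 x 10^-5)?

BaSO4

Each salt begins to precipitate when Q = Ksp, i.e. when [SO4^2-] reaches its threshold.
For BaSO4: 4.0 x 10^-11 = 0.0028 × [SO4^2-]  ⇒  [SO4^2-] = 1.4 × 10^-8 M.
For Ag2SO4: 1.4 x 10^-5 = (0.027)^2 × [SO4^2-]  ⇒  [SO4^2-] = 1.9 × 10^-2 M.
The salt with the lower threshold [SO4^2-] precipitates first: BaSO4.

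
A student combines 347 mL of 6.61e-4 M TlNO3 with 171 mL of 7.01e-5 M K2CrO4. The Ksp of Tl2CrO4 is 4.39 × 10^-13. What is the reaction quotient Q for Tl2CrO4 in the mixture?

4.54 x 10^-12

Total volume = 347 + 171 = 518 mL.
[Tl^+] = 6.61 x 10^-4 × (347/518) = 4.428 x 10^-4 M
[CrO4^2-] = 7.01 × 10^-5 × (171/518) = 2.314 x 10^-5 M
Tl2CrO4(s) <=> 2 Tl^+ + CrO4^2-, so Q = [Tl^+]^2[CrO4^2-]
Q = (4.428 × 10^-4)^2(2.314 × 10^-5) = 4.54 × 10^-12
Q > Ksp, so Tl2CrO4 will precipitate.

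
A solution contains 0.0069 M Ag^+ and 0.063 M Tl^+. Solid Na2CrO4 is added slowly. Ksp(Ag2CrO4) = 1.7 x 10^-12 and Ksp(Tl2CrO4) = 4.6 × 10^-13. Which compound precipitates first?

Each salt begins to precipitate when Q = Ksp, i.e. when [CrO4^2-] reaches its threshold.
For Ag2CrO4: 1.7 x 10^-12 = (0.0069)^2 × [CrO4^2-]  ⇒  [CrO4^2-] = 3.6 × 10^-8 M.
For Tl2CrO4: 4.6 × 10^-13 = (0.063)^2 × [CrO4^2-]  ⇒  [CrO4^2-] = 1.2 x 10^-10 M.
The salt with the lower threshold [CrO4^2-] precipitates first: Tl2CrO4.

Tl2CrO4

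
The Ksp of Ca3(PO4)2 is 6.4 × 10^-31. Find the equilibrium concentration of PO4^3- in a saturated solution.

Ca3(PO4)2(s) ⇌ 3 Ca^2+(aq) + 2 PO4^3-(aq)
Ksp = [Ca^2+]^3[PO4^3-]^2
If s mol/L of Ca3(PO4)2 dissolves, [Ca^2+] = 3s and [PO4^3-] = 2s.
So Ksp = (3s)^3 × (2s)^2 = 108s^5
s^5 = 6.4 × 10^-31 / 108, so s = 3.59 x 10^-7 M
[PO4^3-] = 2s = 7.2 × 10^-7 M

[PO4^3-] = 7.2 × 10^-7 M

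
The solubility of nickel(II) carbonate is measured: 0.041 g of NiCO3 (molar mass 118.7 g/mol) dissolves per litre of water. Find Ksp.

Ksp ≈ 1.2e-7

Molar solubility s = (4.1 × 10^-2 g/L) / (118.7 g/mol) = 3.45 x 10^-4 M.
NiCO3(s) <=> Ni^2+ + CO3^2-
For each mole of NiCO3 that dissolves: [Ni^2+] = s, [CO3^2-] = s.
Ksp = [Ni^2+][CO3^2-]
Ksp = s^2
With s = 3.45 x 10^-4: Ksp = 1.2 × 10^-7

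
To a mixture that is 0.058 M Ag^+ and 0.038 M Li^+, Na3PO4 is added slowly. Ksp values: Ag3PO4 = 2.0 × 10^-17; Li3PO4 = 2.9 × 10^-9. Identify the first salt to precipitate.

Precipitation of each salt starts when its ion product equals its Ksp.
For Ag3PO4: 2.0 × 10^-17 = (0.058)^3 × [PO4^3-]  ⇒  [PO4^3-] = 1.0 × 10^-13 M.
For Li3PO4: 2.9 × 10^-9 = (0.038)^3 × [PO4^3-]  ⇒  [PO4^3-] = 5.3 × 10^-5 M.
The salt with the lower threshold [PO4^3-] precipitates first: Ag3PO4.

Ag3PO4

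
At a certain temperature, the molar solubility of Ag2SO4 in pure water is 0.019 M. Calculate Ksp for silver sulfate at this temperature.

Ksp ≈ 2.7 × 10^-5

Ag2SO4(s) <=> 2 Ag^+(aq) + SO4^2-(aq)
For each mole of Ag2SO4 that dissolves: [Ag^+] = 2s, [SO4^2-] = s.
Ksp = [Ag^+]^2[SO4^2-]
So Ksp = (2s)^2 × s = 4s^3
Ksp = 4 × (1.9 × 10^-2)^3 = 2.7 x 10^-5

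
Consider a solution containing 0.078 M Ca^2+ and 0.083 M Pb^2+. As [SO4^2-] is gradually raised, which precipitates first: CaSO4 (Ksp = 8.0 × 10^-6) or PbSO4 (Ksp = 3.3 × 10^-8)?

PbSO4

Precipitation of each salt starts when its ion product equals its Ksp.
For CaSO4: 8.0 × 10^-6 = 0.078 × [SO4^2-]  ⇒  [SO4^2-] = 1.0 x 10^-4 M.
For PbSO4: 3.3 × 10^-8 = 0.083 × [SO4^2-]  ⇒  [SO4^2-] = 4.0 × 10^-7 M.
The salt with the lower threshold [SO4^2-] precipitates first: PbSO4.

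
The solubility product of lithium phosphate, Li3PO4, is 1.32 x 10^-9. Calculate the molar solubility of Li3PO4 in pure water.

Li3PO4(s) ⇌ 3 Li^+ + PO4^3-
Ksp = [Li^+]^3[PO4^3-]
If s mol/L of Li3PO4 dissolves, [Li^+] = 3s and [PO4^3-] = s.
So Ksp = (3s)^3 × s = 27s^4
Solving, s = (1.32 x 10^-9/27)^(1/4) = 2.64 × 10^-3 M

2.64 x 10^-3 M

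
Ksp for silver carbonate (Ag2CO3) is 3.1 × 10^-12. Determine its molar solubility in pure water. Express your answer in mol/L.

Ag2CO3(s) ⇌ 2 Ag^+(aq) + CO3^2-(aq)
Ksp = [Ag^+]^2[CO3^2-]
For each mole of Ag2CO3 that dissolves: [Ag^+] = 2s, [CO3^2-] = s.
Substituting: Ksp = (2s)^2s = 4s^3
Solving, s = (3.1 × 10^-12/4)^(1/3) = 9.2 x 10^-5 M

9.2e-5 M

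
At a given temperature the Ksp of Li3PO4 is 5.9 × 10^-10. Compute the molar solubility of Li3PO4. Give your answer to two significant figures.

2.2 x 10^-3 M

Li3PO4(s) ⇌ 3 Li^+ + PO4^3-
Ksp = [Li^+]^3[PO4^3-]
If s mol/L of Li3PO4 dissolves, [Li^+] = 3s and [PO4^3-] = s.
So Ksp = (3s)^3 × s = 27s^4
s = (5.9 × 10^-10 / 27)^(1/4) = 2.2 x 10^-3 M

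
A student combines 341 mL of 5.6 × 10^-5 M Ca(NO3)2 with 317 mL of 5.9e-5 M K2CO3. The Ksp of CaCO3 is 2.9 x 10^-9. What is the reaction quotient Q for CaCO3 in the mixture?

Q ≈ 8.2e-10

Total volume = 341 + 317 = 658 mL.
[Ca^2+] = 5.6 × 10^-5 × (341/658) = 2.90 × 10^-5 M
[CO3^2-] = 5.9 × 10^-5 × (317/658) = 2.84 x 10^-5 M
CaCO3(s) ⇌ Ca^2+ + CO3^2-, so Q = [Ca^2+][CO3^2-]
Q = (2.90 x 10^-5)(2.84 x 10^-5) = 8.2 × 10^-10
Q < Ksp, so no precipitate of CaCO3 forms.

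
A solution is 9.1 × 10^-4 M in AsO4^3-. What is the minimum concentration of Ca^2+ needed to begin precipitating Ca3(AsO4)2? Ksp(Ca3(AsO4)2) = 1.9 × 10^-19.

6.1e-5 M

Ca3(AsO4)2(s) ⇌ 3 Ca^2+ + 2 AsO4^3-
Ksp = [Ca^2+]^3[AsO4^3-]^2
Precipitation begins when Q = Ksp. With [AsO4^3-] = 9.1 × 10^-4 M:
1.9 × 10^-19 = (9.1 × 10^-4)^2 × [Ca^2+]^3
[Ca^2+] = (1.9 × 10^-19 / 8.28 × 10^-7)^(1/3) = 6.1 x 10^-5 M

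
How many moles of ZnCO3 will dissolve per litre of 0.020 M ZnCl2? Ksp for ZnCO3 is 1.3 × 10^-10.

s ≈ 6.5 × 10^-9 M

ZnCO3(s) ⇌ Zn^2+ + CO3^2-
Ksp = [Zn^2+][CO3^2-]
Let s be the molar solubility in this solution. [Zn^2+] = 0.020 + s ≈ 0.020, [CO3^2-] = s (Ksp is small, so little additional dissolves).
Ksp ≈ 0.020 × s
s = 6.5 × 10^-9 M
Check: s = 6.5 × 10^-9 ≪ 0.020, so the approximation is valid.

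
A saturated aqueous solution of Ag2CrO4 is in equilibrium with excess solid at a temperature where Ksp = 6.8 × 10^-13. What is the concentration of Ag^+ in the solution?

Ag2CrO4(s) ⇌ 2 Ag^+(aq) + CrO4^2-(aq)
Ksp = [Ag^+]^2[CrO4^2-]
For each mole of Ag2CrO4 that dissolves: [Ag^+] = 2s, [CrO4^2-] = s.
So Ksp = (2s)^2 × s = 4s^3
Solving, s = (6.8 × 10^-13/4)^(1/3) = 5.54 × 10^-5 M
[Ag^+] = 2s = 1.1 × 10^-4 M

[Ag^+] ≈ 1.1e-4 M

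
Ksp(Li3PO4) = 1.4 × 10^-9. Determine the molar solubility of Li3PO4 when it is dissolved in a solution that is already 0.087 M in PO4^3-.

Li3PO4(s) <=> 3 Li^+ + PO4^3-
Ksp = [Li^+]^3[PO4^3-]
Let s be the molar solubility in this solution. [Li^+] = 3s, [PO4^3-] = 0.087 + s ≈ 0.087 (since the PO4^3- already present dominates).
Ksp ≈ (3s)^3 × 0.087
s = 8.4 x 10^-4 M
Check: s = 8.4 × 10^-4 ≪ 0.087, so the approximation is valid.

s = 8.4 x 10^-4 M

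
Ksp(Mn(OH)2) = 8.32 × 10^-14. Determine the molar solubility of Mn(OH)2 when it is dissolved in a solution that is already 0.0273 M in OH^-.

Mn(OH)2(s) <=> Mn^2+ + 2 OH^-
Ksp = [Mn^2+][OH^-]^2
If s mol/L dissolves here, [Mn^2+] = s, [OH^-] = 0.0273 + 2s ≈ 0.0273 (common-ion effect: OH^- is already 0.0273 M).
Ksp ≈ s × (0.0273)^2
s = 1.12 x 10^-10 M
Check: 2s = 2.2 x 10^-10 ≪ 0.0273, so the approximation is valid.

1.12 x 10^-10 M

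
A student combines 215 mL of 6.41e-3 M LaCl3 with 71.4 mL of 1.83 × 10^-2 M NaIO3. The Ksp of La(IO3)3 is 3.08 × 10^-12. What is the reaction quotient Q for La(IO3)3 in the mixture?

Total volume = 215 + 71.4 = 286.4 mL.
[La^3+] = 6.41 x 10^-3 × (215/286.4) = 4.812 x 10^-3 M
[IO3^-] = 1.83 x 10^-2 × (71.4/286.4) = 4.562 x 10^-3 M
La(IO3)3(s) ⇌ La^3+ + 3 IO3^-, so Q = [La^3+][IO3^-]^3
Q = (4.812 x 10^-3)(4.562 x 10^-3)^3 = 4.57 × 10^-10
Q > Ksp, so La(IO3)3 will precipitate.

4.57 × 10^-10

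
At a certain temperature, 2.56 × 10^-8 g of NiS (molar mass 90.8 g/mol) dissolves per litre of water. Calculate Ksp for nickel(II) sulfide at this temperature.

Molar solubility s = (2.56 × 10^-8 g/L) / (90.8 g/mol) = 2.819 × 10^-10 M.
NiS(s) ⇌ Ni^2+(aq) + S^2-(aq)
With molar solubility s: [Ni^2+] = s, [S^2-] = s.
Ksp = [Ni^2+][S^2-]
Ksp = (s)(s) = s^2
Ksp = (2.819 × 10^-10)^2 = 7.95 x 10^-20

7.95e-20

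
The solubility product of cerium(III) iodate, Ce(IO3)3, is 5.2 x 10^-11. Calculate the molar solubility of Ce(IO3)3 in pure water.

Ce(IO3)3(s) ⇌ Ce^3+(aq) + 3 IO3^-(aq)
Ksp = [Ce^3+][IO3^-]^3
For each mole of Ce(IO3)3 that dissolves: [Ce^3+] = s, [IO3^-] = 3s.
Substituting: Ksp = s(3s)^3 = 27s^4
s = (5.2 x 10^-11 / 27)^(1/4) = 1.2 × 10^-3 M

s = 1.2e-3 M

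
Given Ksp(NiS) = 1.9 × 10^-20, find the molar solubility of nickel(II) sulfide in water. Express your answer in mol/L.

1.4e-10 M

NiS(s) <=> Ni^2+(aq) + S^2-(aq)
Ksp = [Ni^2+][S^2-]
For each mole of NiS that dissolves: [Ni^2+] = s, [S^2-] = s.
Ksp = (s)(s) = s^2
s = √(1.9 × 10^-20) = 1.4 × 10^-10 M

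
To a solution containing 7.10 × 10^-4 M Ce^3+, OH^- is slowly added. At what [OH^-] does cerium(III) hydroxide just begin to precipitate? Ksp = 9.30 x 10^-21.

[OH^-] ≈ 2.36 x 10^-6 M

Ce(OH)3(s) ⇌ Ce^3+(aq) + 3 OH^-(aq)
Ksp = [Ce^3+][OH^-]^3
Precipitation begins when Q = Ksp. With [Ce^3+] = 7.10 × 10^-4 M:
9.30 x 10^-21 = (7.10 × 10^-4) × [OH^-]^3
[OH^-] = (9.30 x 10^-21 / 7.10 × 10^-4)^(1/3) = 2.36 x 10^-6 M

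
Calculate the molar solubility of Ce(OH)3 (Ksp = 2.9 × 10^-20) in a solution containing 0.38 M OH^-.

Ce(OH)3(s) ⇌ Ce^3+ + 3 OH^-
Ksp = [Ce^3+][OH^-]^3
If s mol/L dissolves here, [Ce^3+] = s, [OH^-] = 0.38 + 3s ≈ 0.38 (common-ion effect: OH^- is already 0.38 M).
Ksp ≈ s × (0.38)^3
s = 5.3 x 10^-19 M
Check: 3s = 1.6 × 10^-18 ≪ 0.38, so the approximation is valid.

s ≈ 5.3 × 10^-19 M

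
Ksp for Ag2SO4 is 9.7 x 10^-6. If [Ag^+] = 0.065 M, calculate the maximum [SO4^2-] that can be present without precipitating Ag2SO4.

[SO4^2-] = 2.3e-3 M

Ag2SO4(s) <=> 2 Ag^+(aq) + SO4^2-(aq)
Ksp = [Ag^+]^2[SO4^2-]
Precipitation begins when Q = Ksp. With [Ag^+] = 0.065 M:
9.7 x 10^-6 = (0.065)^2 × [SO4^2-]
[SO4^2-] = (9.7 x 10^-6 / 4.23 × 10^-3) = 2.3 x 10^-3 M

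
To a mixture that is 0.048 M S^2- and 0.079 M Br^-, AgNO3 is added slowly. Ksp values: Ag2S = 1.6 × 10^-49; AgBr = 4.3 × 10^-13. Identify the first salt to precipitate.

Ag2S

Precipitation of each salt starts when its ion product equals its Ksp.
For Ag2S: 1.6 × 10^-49 = 0.048 × [Ag^+]^2  ⇒  [Ag^+] = 1.8 x 10^-24 M.
For AgBr: 4.3 × 10^-13 = 0.079 × [Ag^+]  ⇒  [Ag^+] = 5.4 × 10^-12 M.
The salt with the lower threshold [Ag^+] precipitates first: Ag2S.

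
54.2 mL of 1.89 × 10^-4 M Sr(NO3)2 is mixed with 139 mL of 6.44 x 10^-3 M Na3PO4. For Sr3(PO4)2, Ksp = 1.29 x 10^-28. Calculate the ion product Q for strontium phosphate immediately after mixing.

Q = 3.20e-18

Total volume = 54.2 + 139 = 193.2 mL.
[Sr^2+] = 1.89 x 10^-4 × (54.2/193.2) = 5.302 × 10^-5 M
[PO4^3-] = 6.44 × 10^-3 × (139/193.2) = 4.633 × 10^-3 M
Sr3(PO4)2(s) ⇌ 3 Sr^2+(aq) + 2 PO4^3-(aq), so Q = [Sr^2+]^3[PO4^3-]^2
Q = (5.302 x 10^-5)^3(4.633 × 10^-3)^2 = 3.20 × 10^-18
Q > Ksp, so Sr3(PO4)2 will precipitate.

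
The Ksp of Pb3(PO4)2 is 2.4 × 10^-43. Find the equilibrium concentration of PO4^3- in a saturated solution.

Pb3(PO4)2(s) ⇌ 3 Pb^2+ + 2 PO4^3-
Ksp = [Pb^2+]^3[PO4^3-]^2
With molar solubility s: [Pb^2+] = 3s, [PO4^3-] = 2s.
Substituting: Ksp = (3s)^3(2s)^2 = 108s^5
Solving, s = (2.4 × 10^-43/108)^(1/5) = 1.17 x 10^-9 M
[PO4^3-] = 2s = 2.3 x 10^-9 M

[PO4^3-] ≈ 2.3 x 10^-9 M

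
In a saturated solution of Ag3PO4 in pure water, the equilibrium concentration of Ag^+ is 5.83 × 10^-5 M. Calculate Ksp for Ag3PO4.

Ag3PO4(s) ⇌ 3 Ag^+(aq) + PO4^3-(aq)
Stoichiometry gives [PO4^3-] = (1/3)[Ag^+] = 1.943 × 10^-5 M.
Ksp = [Ag^+]^3[PO4^3-]
Ksp = (5.83 x 10^-5)^3 × 1.943 × 10^-5 = 3.85 x 10^-18

Ksp = 3.85 x 10^-18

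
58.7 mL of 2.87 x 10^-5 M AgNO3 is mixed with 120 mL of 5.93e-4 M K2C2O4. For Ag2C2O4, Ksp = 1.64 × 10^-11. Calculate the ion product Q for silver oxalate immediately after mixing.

Total volume = 58.7 + 120 = 178.7 mL.
[Ag^+] = 2.87 x 10^-5 × (58.7/178.7) = 9.427 × 10^-6 M
[C2O4^2-] = 5.93 × 10^-4 × (120/178.7) = 3.982 × 10^-4 M
Ag2C2O4(s) ⇌ 2 Ag^+(aq) + C2O4^2-(aq), so Q = [Ag^+]^2[C2O4^2-]
Q = (9.427 x 10^-6)^2(3.982 × 10^-4) = 3.54 x 10^-14
Q < Ksp, so no precipitate of Ag2C2O4 forms.

Q ≈ 3.54e-14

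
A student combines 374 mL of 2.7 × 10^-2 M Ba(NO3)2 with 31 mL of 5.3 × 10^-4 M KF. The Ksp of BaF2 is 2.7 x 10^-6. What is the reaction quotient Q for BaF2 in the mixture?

Total volume = 374 + 31 = 405 mL.
[Ba^2+] = 2.7 × 10^-2 × (374/405) = 2.49 x 10^-2 M
[F^-] = 5.3 × 10^-4 × (31/405) = 4.06 x 10^-5 M
BaF2(s) ⇌ Ba^2+(aq) + 2 F^-(aq), so Q = [Ba^2+][F^-]^2
Q = (2.49 x 10^-2)(4.06 × 10^-5)^2 = 4.1 x 10^-11
Q < Ksp, so no precipitate of BaF2 forms.

Q = 4.1e-11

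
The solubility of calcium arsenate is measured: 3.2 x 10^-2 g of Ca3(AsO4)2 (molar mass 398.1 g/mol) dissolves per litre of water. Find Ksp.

Ksp = 3.6e-19

Molar solubility s = (3.2 x 10^-2 g/L) / (398.1 g/mol) = 8.04 × 10^-5 M.
Ca3(AsO4)2(s) ⇌ 3 Ca^2+(aq) + 2 AsO4^3-(aq)
If s mol/L of Ca3(AsO4)2 dissolves, [Ca^2+] = 3s and [AsO4^3-] = 2s.
Ksp = [Ca^2+]^3[AsO4^3-]^2
Ksp = (3s)^3(2s)^2 = 108s^5
Ksp = 108 × (8.04 × 10^-5)^5 = 3.6 × 10^-19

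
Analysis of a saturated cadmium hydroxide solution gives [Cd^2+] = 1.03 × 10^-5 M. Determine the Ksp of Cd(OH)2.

Cd(OH)2(s) ⇌ Cd^2+(aq) + 2 OH^-(aq)
Stoichiometry gives [OH^-] = (2/1)[Cd^2+] = 2.060 × 10^-5 M.
Ksp = [Cd^2+][OH^-]^2
Ksp = 1.03 × 10^-5 × (2.060 × 10^-5)^2 = 4.37 × 10^-15

Ksp ≈ 4.37e-15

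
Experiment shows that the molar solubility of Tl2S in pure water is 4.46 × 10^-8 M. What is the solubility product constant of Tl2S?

Tl2S(s) <=> 2 Tl^+(aq) + S^2-(aq)
Let s = molar solubility. Then [Tl^+] = 2s and [S^2-] = s.
Ksp = [Tl^+]^2[S^2-]
Substituting: Ksp = (2s)^2s = 4s^3
Ksp = 4 × (4.46 x 10^-8)^3 = 3.55 × 10^-22

Ksp ≈ 3.55 × 10^-22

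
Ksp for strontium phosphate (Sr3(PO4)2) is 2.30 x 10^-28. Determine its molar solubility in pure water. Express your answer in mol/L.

Sr3(PO4)2(s) <=> 3 Sr^2+ + 2 PO4^3-
Ksp = [Sr^2+]^3[PO4^3-]^2
If s mol/L of Sr3(PO4)2 dissolves, [Sr^2+] = 3s and [PO4^3-] = 2s.
So Ksp = (3s)^3 × (2s)^2 = 108s^5
s = (2.30 x 10^-28 / 108)^(1/5) = 1.16 × 10^-6 M

s = 1.16e-6 M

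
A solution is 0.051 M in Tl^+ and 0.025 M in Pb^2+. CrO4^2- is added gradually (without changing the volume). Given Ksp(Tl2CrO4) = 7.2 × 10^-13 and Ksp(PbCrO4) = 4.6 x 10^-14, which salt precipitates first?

PbCrO4

Precipitation of each salt starts when its ion product equals its Ksp.
For Tl2CrO4: 7.2 × 10^-13 = (0.051)^2 × [CrO4^2-]  ⇒  [CrO4^2-] = 2.8 × 10^-10 M.
For PbCrO4: 4.6 x 10^-14 = 0.025 × [CrO4^2-]  ⇒  [CrO4^2-] = 1.8 × 10^-12 M.
The salt with the lower threshold [CrO4^2-] precipitates first: PbCrO4.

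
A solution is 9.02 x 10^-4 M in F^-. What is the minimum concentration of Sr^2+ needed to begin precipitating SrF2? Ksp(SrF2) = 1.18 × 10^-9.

[Sr^2+] ≈ 1.45e-3 M

SrF2(s) ⇌ Sr^2+ + 2 F^-
Ksp = [Sr^2+][F^-]^2
Precipitation begins when Q = Ksp. With [F^-] = 9.02 x 10^-4 M:
1.18 × 10^-9 = (9.02 x 10^-4)^2 × [Sr^2+]
[Sr^2+] = (1.18 × 10^-9 / 8.136 × 10^-7) = 1.45 x 10^-3 M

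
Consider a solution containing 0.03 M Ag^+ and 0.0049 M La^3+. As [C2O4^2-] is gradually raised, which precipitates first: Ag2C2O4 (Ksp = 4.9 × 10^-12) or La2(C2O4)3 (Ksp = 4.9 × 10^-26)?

Ag2C2O4

Precipitation of each salt starts when its ion product equals its Ksp.
For Ag2C2O4: 4.9 × 10^-12 = (0.03)^2 × [C2O4^2-]  ⇒  [C2O4^2-] = 5.4 × 10^-9 M.
For La2(C2O4)3: 4.9 × 10^-26 = (0.0049)^2 × [C2O4^2-]^3  ⇒  [C2O4^2-] = 1.3 × 10^-7 M.
The salt with the lower threshold [C2O4^2-] precipitates first: Ag2C2O4.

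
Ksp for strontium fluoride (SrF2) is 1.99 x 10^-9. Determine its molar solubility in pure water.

7.92e-4 M

SrF2(s) ⇌ Sr^2+(aq) + 2 F^-(aq)
Ksp = [Sr^2+][F^-]^2
For each mole of SrF2 that dissolves: [Sr^2+] = s, [F^-] = 2s.
So Ksp = s × (2s)^2 = 4s^3
Solving, s = (1.99 x 10^-9/4)^(1/3) = 7.92 × 10^-4 M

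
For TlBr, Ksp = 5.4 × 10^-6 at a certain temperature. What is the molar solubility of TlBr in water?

s ≈ 2.3 × 10^-3 M

TlBr(s) <=> Tl^+(aq) + Br^-(aq)
Ksp = [Tl^+][Br^-]
For each mole of TlBr that dissolves: [Tl^+] = s, [Br^-] = s.
Ksp = s^2
s = (5.4 × 10^-6)^(1/2) = 2.3 × 10^-3 M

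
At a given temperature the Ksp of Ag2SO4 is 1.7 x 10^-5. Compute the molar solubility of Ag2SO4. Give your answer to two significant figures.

Ag2SO4(s) ⇌ 2 Ag^+ + SO4^2-
Ksp = [Ag^+]^2[SO4^2-]
If s mol/L of Ag2SO4 dissolves, [Ag^+] = 2s and [SO4^2-] = s.
Substituting: Ksp = (2s)^2s = 4s^3
s = (1.7 x 10^-5 / 4)^(1/3) = 1.6 × 10^-2 M

s = 1.6e-2 M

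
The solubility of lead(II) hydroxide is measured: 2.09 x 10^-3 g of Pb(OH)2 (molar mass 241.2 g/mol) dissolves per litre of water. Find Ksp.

Ksp ≈ 2.60 × 10^-15

Molar solubility s = (2.09 x 10^-3 g/L) / (241.2 g/mol) = 8.665 x 10^-6 M.
Pb(OH)2(s) <=> Pb^2+ + 2 OH^-
For each mole of Pb(OH)2 that dissolves: [Pb^2+] = s, [OH^-] = 2s.
Ksp = [Pb^2+][OH^-]^2
So Ksp = s × (2s)^2 = 4s^3
Ksp = 4 × (8.665 x 10^-6)^3 = 2.60 × 10^-15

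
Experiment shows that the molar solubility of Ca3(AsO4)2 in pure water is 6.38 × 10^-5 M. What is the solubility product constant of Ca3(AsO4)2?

Ksp = 1.14 x 10^-19

Ca3(AsO4)2(s) ⇌ 3 Ca^2+ + 2 AsO4^3-
With molar solubility s: [Ca^2+] = 3s, [AsO4^3-] = 2s.
Ksp = [Ca^2+]^3[AsO4^3-]^2
So Ksp = (3s)^3 × (2s)^2 = 108s^5
With s = 6.38 × 10^-5: Ksp = 1.14 × 10^-19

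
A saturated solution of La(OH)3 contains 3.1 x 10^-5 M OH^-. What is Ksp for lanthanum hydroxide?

La(OH)3(s) ⇌ La^3+(aq) + 3 OH^-(aq)
Stoichiometry gives [La^3+] = (1/3)[OH^-] = 1.03 × 10^-5 M.
Ksp = [La^3+][OH^-]^3
Ksp = 1.03 x 10^-5 × (3.1 × 10^-5)^3 = 3.1 × 10^-19

Ksp = 3.1 × 10^-19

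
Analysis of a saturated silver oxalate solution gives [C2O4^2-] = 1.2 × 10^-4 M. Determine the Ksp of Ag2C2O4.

Ag2C2O4(s) ⇌ 2 Ag^+ + C2O4^2-
Stoichiometry gives [Ag^+] = (2/1)[C2O4^2-] = 2.40 x 10^-4 M.
Ksp = [Ag^+]^2[C2O4^2-]
Ksp = (2.40 × 10^-4)^2 × 1.2 x 10^-4 = 6.9 × 10^-12

Ksp = 6.9 × 10^-12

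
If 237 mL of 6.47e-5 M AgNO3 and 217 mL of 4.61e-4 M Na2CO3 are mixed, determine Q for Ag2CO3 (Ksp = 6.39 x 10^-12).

Total volume = 237 + 217 = 454 mL.
[Ag^+] = 6.47 × 10^-5 × (237/454) = 3.378 × 10^-5 M
[CO3^2-] = 4.61 × 10^-4 × (217/454) = 2.203 × 10^-4 M
Ag2CO3(s) <=> 2 Ag^+(aq) + CO3^2-(aq), so Q = [Ag^+]^2[CO3^2-]
Q = (3.378 × 10^-5)^2(2.203 × 10^-4) = 2.51 × 10^-13
Q < Ksp, so no precipitate of Ag2CO3 forms.

Q = 2.51 × 10^-13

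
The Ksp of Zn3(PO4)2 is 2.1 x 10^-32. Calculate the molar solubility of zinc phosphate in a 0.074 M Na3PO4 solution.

Zn3(PO4)2(s) ⇌ 3 Zn^2+(aq) + 2 PO4^3-(aq)
Ksp = [Zn^2+]^3[PO4^3-]^2
Let s be the molar solubility in this solution. [Zn^2+] = 3s, [PO4^3-] = 0.074 + 2s ≈ 0.074 (Ksp is small, so little additional dissolves).
Ksp ≈ (3s)^3 × (0.074)^2
s = 5.2 × 10^-11 M
Check: 2s = 1.0 × 10^-10 ≪ 0.074, so the approximation is valid.

s ≈ 5.2e-11 M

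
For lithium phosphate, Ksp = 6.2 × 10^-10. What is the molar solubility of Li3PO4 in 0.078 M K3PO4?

6.7e-4 M

Li3PO4(s) ⇌ 3 Li^+ + PO4^3-
Ksp = [Li^+]^3[PO4^3-]
Let s be the molar solubility in this solution. [Li^+] = 3s, [PO4^3-] = 0.078 + s ≈ 0.078 (Ksp is small, so little additional dissolves).
Ksp ≈ (3s)^3 × 0.078
s = 6.7 × 10^-4 M
Check: s = 6.7 × 10^-4 ≪ 0.078, so the approximation is valid.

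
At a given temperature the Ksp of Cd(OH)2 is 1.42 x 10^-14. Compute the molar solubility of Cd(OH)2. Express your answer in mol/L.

Cd(OH)2(s) ⇌ Cd^2+(aq) + 2 OH^-(aq)
Ksp = [Cd^2+][OH^-]^2
Let s = molar solubility. Then [Cd^2+] = s and [OH^-] = 2s.
Ksp = s(2s)^2 = 4s^3
s = (1.42 x 10^-14 / 4)^(1/3) = 1.53 x 10^-5 M

1.53e-5 M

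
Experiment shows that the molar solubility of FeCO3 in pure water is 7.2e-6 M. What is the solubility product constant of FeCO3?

FeCO3(s) ⇌ Fe^2+(aq) + CO3^2-(aq)
Let s = molar solubility. Then [Fe^2+] = s and [CO3^2-] = s.
Ksp = [Fe^2+][CO3^2-]
Ksp = s^2
With s = 7.2 × 10^-6: Ksp = 5.2 × 10^-11

Ksp ≈ 5.2e-11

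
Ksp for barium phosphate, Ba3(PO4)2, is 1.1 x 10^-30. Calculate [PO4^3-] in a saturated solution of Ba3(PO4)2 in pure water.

Ba3(PO4)2(s) <=> 3 Ba^2+(aq) + 2 PO4^3-(aq)
Ksp = [Ba^2+]^3[PO4^3-]^2
With molar solubility s: [Ba^2+] = 3s, [PO4^3-] = 2s.
Substituting: Ksp = (3s)^3(2s)^2 = 108s^5
Solving, s = (1.1 x 10^-30/108)^(1/5) = 4.00 × 10^-7 M
[PO4^3-] = 2s = 8.0 × 10^-7 M

[PO4^3-] = 8.0 × 10^-7 M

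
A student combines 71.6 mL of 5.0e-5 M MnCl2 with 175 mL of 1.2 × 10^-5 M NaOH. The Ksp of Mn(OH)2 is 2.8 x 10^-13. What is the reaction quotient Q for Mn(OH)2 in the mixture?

Total volume = 71.6 + 175 = 246.6 mL.
[Mn^2+] = 5.0 × 10^-5 × (71.6/246.6) = 1.45 × 10^-5 M
[OH^-] = 1.2 × 10^-5 × (175/246.6) = 8.52 × 10^-6 M
Mn(OH)2(s) <=> Mn^2+(aq) + 2 OH^-(aq), so Q = [Mn^2+][OH^-]^2
Q = (1.45 x 10^-5)(8.52 × 10^-6)^2 = 1.1 × 10^-15
Q < Ksp, so no precipitate of Mn(OH)2 forms.

1.1e-15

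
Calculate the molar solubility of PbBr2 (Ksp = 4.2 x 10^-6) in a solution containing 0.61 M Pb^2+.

1.3 × 10^-3 M

PbBr2(s) <=> Pb^2+(aq) + 2 Br^-(aq)
Ksp = [Pb^2+][Br^-]^2
Let s be the molar solubility in this solution. [Pb^2+] = 0.61 + s ≈ 0.61, [Br^-] = 2s (common-ion effect: Pb^2+ is already 0.61 M).
Ksp ≈ 0.61 × (2s)^2
s = 1.3 × 10^-3 M
Check: s = 1.3 x 10^-3 ≪ 0.61, so the approximation is valid.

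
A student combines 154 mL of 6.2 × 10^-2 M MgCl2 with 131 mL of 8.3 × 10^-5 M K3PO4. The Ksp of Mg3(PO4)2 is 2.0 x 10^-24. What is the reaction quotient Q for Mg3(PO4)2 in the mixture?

Total volume = 154 + 131 = 285 mL.
[Mg^2+] = 6.2 × 10^-2 × (154/285) = 3.35 x 10^-2 M
[PO4^3-] = 8.3 x 10^-5 × (131/285) = 3.82 x 10^-5 M
Mg3(PO4)2(s) ⇌ 3 Mg^2+ + 2 PO4^3-, so Q = [Mg^2+]^3[PO4^3-]^2
Q = (3.35 × 10^-2)^3(3.82 x 10^-5)^2 = 5.5 x 10^-14
Q > Ksp, so Mg3(PO4)2 will precipitate.

Q = 5.5e-14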